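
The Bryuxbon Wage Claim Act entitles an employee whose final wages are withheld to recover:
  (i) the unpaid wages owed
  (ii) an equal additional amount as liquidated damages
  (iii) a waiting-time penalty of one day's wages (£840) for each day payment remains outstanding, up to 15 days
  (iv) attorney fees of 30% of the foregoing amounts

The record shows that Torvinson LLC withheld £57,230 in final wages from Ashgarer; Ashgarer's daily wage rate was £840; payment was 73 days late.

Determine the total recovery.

£165,178

Liquidated damages (equal amount): £57,230
Penalty days: min(73, 15) = 15
Waiting-time penalty: 15 × £840 = £12,600
Subtotal: £57,230 + £57,230 + £12,600 = £127,060
Attorney fees: 30% of £127,060 = £38,118
Total award: £127,060 + £38,118 = £165,178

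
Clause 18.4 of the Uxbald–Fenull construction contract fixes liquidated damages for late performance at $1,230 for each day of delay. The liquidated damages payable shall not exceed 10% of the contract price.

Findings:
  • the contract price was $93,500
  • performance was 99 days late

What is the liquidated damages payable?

Per-day damages: 99 × $1,230 = $121,770
Cap: 10% of $93,500 = $9,350
Cap at $9,350: $121,770 exceeds the cap → $9,350

$9,350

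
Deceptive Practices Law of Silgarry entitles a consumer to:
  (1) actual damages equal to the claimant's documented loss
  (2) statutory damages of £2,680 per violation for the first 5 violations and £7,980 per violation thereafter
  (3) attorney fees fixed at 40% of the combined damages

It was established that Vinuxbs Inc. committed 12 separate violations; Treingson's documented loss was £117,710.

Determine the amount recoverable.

£261,758

First 5 violations: 5 × £2,680 = £13,400
Remaining violations: (12 − 5) × £7,980 = £55,860
Statutory damages: £13,400 + £55,860 = £69,260
Combined damages: £117,710 + £69,260 = £186,970
Attorney fees: 40% of £186,970 = £74,788
Total recovery: £186,970 + £74,788 = £261,758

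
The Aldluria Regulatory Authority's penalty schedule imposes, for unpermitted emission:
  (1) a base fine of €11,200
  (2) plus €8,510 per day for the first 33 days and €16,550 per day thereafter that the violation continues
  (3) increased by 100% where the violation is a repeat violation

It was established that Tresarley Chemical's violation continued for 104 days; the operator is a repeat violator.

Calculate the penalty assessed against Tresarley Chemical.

€2,934,160

First 33 days: 33 × €8,510 = €280,830
Remaining days: (104 − 33) × €16,550 = €1,175,050
Per-day component: €280,830 + €1,175,050 = €1,455,880
Base plus per-day: €11,200 + €1,455,880 = €1,467,080
Enhancement: 100% of €1,467,080 = €1,467,080
Enhanced fine: €1,467,080 + €1,467,080 = €2,934,160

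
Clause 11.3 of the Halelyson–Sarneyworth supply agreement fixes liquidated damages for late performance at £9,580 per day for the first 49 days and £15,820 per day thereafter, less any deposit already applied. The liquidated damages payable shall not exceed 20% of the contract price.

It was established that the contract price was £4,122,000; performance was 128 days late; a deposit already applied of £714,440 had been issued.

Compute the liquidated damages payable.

£824,400

First 49 days: 49 × £9,580 = £469,420
Remaining days: (128 − 49) × £15,820 = £1,249,780
Accrued per-day damages: £469,420 + £1,249,780 = £1,719,200
Less deposit already applied: £1,719,200 − £714,440 = £1,004,760
Cap: 20% of £4,122,000 = £824,400
Cap at £824,400: £1,004,760 exceeds the cap → £824,400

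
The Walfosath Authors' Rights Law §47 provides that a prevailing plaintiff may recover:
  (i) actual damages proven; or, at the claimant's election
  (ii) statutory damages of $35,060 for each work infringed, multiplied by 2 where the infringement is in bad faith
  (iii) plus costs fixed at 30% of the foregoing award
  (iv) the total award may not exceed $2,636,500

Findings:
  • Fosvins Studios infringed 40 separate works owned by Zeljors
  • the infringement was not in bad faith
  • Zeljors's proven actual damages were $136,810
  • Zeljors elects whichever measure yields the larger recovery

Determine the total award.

$1,823,120

Statutory damages: 40 × $35,060 = $1,402,400
Infringement not in bad faith: no ×2 enhancement.
Greater of actual damages ($136,810) or statutory damages ($1,402,400): $1,402,400
Costs: 30% of $1,402,400 = $420,720
Award plus costs: $1,402,400 + $420,720 = $1,823,120
Cap at $2,636,500: $1,823,120 is within the cap, no reduction.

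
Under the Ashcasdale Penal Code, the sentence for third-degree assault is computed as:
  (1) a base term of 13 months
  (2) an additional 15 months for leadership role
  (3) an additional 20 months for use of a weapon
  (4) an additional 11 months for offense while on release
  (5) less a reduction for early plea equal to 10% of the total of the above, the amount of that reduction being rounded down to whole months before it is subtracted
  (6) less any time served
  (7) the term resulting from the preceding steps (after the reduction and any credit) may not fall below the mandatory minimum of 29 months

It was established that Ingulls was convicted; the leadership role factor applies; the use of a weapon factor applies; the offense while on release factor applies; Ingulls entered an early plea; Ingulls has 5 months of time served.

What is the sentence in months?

Leadership role enhancement: +15 months
Use of a weapon enhancement: +20 months
Offense while on release enhancement: +11 months
Adjusted term: 13 months + 15 months + 20 months + 11 months = 59 months
Early plea reduction: 10% of 59 months = 5 months (rounded down)
After reduction: 59 − 5 = 54 months
Less time served: 54 months − 5 months = 49 months
Minimum 29 months: 49 months meets the minimum, no increase.

Sentence: 49 months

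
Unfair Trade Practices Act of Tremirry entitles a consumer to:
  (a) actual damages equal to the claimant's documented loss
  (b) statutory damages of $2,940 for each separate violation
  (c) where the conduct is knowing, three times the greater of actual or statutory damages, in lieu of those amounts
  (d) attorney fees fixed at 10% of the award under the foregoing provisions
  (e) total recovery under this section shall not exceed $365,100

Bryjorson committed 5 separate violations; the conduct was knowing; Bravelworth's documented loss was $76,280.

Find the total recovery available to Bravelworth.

$251,724

Statutory damages: 5 × $2,940 = $14,700
Greater of actual damages ($76,280) or statutory damages ($14,700): $76,280
Trebled: 3 × $76,280 = $228,840
Attorney fees: 10% of $228,840 = $22,884
Total before cap: $228,840 + $22,884 = $251,724
Cap at $365,100: $251,724 is within the cap, no reduction.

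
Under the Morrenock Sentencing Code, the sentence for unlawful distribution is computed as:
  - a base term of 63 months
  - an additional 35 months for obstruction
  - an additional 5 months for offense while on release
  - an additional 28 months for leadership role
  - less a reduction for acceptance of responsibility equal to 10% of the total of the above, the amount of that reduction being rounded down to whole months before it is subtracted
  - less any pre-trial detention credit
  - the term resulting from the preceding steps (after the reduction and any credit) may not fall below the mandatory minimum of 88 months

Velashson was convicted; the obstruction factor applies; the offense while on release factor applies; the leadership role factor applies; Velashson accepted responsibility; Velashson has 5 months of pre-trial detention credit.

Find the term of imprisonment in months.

Obstruction enhancement: +35 months
Offense while on release enhancement: +5 months
Leadership role enhancement: +28 months
Adjusted term: 63 months + 35 months + 5 months + 28 months = 131 months
Acceptance of responsibility reduction: 10% of 131 months = 13 months (rounded down)
After reduction: 131 − 13 = 118 months
Less pre-trial detention credit: 118 months − 5 months = 113 months
Minimum 88 months: 113 months meets the minimum, no increase.

Sentence: 113 months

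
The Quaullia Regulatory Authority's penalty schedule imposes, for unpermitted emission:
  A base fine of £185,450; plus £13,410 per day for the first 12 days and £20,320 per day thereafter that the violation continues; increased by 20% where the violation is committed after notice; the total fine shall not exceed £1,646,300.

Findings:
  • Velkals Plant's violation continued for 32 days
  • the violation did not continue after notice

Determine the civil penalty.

£752,770

First 12 days: 12 × £13,410 = £160,920
Remaining days: (32 − 12) × £20,320 = £406,400
Per-day component: £160,920 + £406,400 = £567,320
Base plus per-day: £185,450 + £567,320 = £752,770
The violation did not continue after notice: no 20% increase.
Cap at £1,646,300: £752,770 is within the cap, no reduction.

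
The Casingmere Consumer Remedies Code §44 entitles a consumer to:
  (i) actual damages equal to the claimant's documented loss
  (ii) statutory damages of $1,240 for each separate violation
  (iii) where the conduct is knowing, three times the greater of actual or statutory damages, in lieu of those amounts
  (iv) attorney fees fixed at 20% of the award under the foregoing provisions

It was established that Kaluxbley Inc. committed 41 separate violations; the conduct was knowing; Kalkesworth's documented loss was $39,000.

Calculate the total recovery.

Statutory damages: 41 × $1,240 = $50,840
Greater of actual damages ($39,000) or statutory damages ($50,840): $50,840
Trebled: 3 × $50,840 = $152,520
Attorney fees: 20% of $152,520 = $30,504
Total recovery: $152,520 + $30,504 = $183,024

$183,024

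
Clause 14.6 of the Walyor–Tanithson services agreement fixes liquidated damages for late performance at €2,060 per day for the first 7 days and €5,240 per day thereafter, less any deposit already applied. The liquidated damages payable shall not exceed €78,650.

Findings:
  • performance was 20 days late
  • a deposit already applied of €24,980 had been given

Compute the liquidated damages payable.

€57,560

First 7 days: 7 × €2,060 = €14,420
Remaining days: (20 − 7) × €5,240 = €68,120
Accrued per-day damages: €14,420 + €68,120 = €82,540
Less deposit already applied: €82,540 − €24,980 = €57,560
Cap at €78,650: €57,560 is within the cap, no reduction.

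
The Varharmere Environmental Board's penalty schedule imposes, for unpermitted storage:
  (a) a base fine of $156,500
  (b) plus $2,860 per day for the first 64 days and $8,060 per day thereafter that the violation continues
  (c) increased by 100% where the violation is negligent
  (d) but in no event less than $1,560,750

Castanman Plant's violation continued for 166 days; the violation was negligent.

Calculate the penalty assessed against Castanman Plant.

First 64 days: 64 × $2,860 = $183,040
Remaining days: (166 − 64) × $8,060 = $822,120
Per-day component: $183,040 + $822,120 = $1,005,160
Base plus per-day: $156,500 + $1,005,160 = $1,161,660
Enhancement: 100% of $1,161,660 = $1,161,660
Enhanced fine: $1,161,660 + $1,161,660 = $2,323,320
Minimum $1,560,750: $2,323,320 meets the minimum, no increase.

$2,323,320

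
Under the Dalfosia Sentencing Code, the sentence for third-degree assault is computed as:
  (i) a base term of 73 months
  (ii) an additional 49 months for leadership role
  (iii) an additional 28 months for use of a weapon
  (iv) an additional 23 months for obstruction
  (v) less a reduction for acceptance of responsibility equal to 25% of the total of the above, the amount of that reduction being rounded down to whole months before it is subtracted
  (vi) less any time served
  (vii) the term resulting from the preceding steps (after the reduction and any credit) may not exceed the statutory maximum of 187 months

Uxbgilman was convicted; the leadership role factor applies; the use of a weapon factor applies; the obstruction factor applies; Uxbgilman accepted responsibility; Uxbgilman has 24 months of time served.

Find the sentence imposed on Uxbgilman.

106 months

Leadership role enhancement: +49 months
Use of a weapon enhancement: +28 months
Obstruction enhancement: +23 months
Adjusted term: 73 months + 49 months + 28 months + 23 months = 173 months
Acceptance of responsibility reduction: 25% of 173 months = 43 months (rounded down)
After reduction: 173 − 43 = 130 months
Less time served: 130 months − 24 months = 106 months
Cap at 187 months: 106 months is within the cap, no reduction.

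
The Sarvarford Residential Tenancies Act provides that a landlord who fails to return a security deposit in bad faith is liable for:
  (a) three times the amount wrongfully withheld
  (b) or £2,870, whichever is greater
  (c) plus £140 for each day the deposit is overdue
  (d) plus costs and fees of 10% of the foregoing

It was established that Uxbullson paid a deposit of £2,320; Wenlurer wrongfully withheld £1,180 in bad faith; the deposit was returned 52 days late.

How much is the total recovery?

£11,902

Trebled: 3 × £1,180 = £3,540
Minimum £2,870: £3,540 meets the minimum, no increase.
Late-return penalty: 52 × £140 = £7,280
Damages plus late penalty: £3,540 + £7,280 = £10,820
Costs and fees: 10% of £10,820 = £1,082
Total recovery: £10,820 + £1,082 = £11,902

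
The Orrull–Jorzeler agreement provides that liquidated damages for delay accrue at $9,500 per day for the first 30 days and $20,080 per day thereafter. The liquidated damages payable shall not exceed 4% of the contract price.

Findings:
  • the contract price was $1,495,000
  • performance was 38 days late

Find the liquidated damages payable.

$59,800

First 30 days: 30 × $9,500 = $285,000
Remaining days: (38 − 30) × $20,080 = $160,640
Accrued per-day damages: $285,000 + $160,640 = $445,640
Cap: 4% of $1,495,000 = $59,800
Cap at $59,800: $445,640 exceeds the cap → $59,800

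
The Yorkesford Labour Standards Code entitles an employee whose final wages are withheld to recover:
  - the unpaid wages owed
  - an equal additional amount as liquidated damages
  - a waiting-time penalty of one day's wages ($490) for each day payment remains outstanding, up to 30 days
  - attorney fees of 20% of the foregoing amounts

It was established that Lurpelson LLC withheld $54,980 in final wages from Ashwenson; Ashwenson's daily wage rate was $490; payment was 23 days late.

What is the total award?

Liquidated damages (equal amount): $54,980
Penalty days: min(23, 30) = 23
Waiting-time penalty: 23 × $490 = $11,270
Subtotal: $54,980 + $54,980 + $11,270 = $121,230
Attorney fees: 20% of $121,230 = $24,246
Total award: $121,230 + $24,246 = $145,476

Total award: $145,476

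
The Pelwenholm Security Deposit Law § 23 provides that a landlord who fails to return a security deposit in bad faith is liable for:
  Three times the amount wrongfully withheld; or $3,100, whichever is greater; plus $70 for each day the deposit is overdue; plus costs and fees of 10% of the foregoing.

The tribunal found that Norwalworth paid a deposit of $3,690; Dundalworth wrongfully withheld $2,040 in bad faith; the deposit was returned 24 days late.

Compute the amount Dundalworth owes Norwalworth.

Trebled: 3 × $2,040 = $6,120
Minimum $3,100: $6,120 meets the minimum, no increase.
Late-return penalty: 24 × $70 = $1,680
Damages plus late penalty: $6,120 + $1,680 = $7,800
Costs and fees: 10% of $7,800 = $780
Total recovery: $7,800 + $780 = $8,580

$8,580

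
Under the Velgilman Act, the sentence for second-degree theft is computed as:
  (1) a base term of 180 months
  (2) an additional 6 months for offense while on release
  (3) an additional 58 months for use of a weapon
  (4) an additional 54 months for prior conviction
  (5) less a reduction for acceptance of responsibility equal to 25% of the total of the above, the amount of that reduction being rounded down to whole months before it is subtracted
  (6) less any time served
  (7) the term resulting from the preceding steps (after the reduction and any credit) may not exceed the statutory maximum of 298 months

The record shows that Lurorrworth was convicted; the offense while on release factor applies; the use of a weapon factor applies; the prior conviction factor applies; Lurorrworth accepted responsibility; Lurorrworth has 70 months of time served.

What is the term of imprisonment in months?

Offense while on release enhancement: +6 months
Use of a weapon enhancement: +58 months
Prior conviction enhancement: +54 months
Adjusted term: 180 months + 6 months + 58 months + 54 months = 298 months
Acceptance of responsibility reduction: 25% of 298 months = 74 months (rounded down)
After reduction: 298 − 74 = 224 months
Less time served: 224 months − 70 months = 154 months
Cap at 298 months: 154 months is within the cap, no reduction.

154 months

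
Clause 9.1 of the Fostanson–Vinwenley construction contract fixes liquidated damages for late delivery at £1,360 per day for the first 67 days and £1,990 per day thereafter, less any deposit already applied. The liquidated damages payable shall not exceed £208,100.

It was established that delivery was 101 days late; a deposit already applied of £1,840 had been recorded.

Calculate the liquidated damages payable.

£156,940

First 67 days: 67 × £1,360 = £91,120
Remaining days: (101 − 67) × £1,990 = £67,660
Accrued per-day damages: £91,120 + £67,660 = £158,780
Less deposit already applied: £158,780 − £1,840 = £156,940
Cap at £208,100: £156,940 is within the cap, no reduction.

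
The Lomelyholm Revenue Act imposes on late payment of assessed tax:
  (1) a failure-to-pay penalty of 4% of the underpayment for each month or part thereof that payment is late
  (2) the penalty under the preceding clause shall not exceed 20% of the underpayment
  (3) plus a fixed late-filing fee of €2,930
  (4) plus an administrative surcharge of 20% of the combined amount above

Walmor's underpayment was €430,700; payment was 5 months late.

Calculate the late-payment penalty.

Accrued rate: 4% × 5 = 20%, capped at 20% → 20%
Failure-to-pay penalty: 20% of €430,700 = €86,140
Penalty before surcharge: €86,140 + €2,930 = €89,070
Administrative surcharge: 20% of €89,070 = €17,814
Total penalty: €89,070 + €17,814 = €106,884

€106,884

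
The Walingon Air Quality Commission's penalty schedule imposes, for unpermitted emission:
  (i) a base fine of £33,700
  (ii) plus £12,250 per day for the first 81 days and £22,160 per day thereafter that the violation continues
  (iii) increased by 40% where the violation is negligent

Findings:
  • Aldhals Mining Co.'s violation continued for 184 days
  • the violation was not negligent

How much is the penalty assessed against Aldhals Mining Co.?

First 81 days: 81 × £12,250 = £992,250
Remaining days: (184 − 81) × £22,160 = £2,282,480
Per-day component: £992,250 + £2,282,480 = £3,274,730
Base plus per-day: £33,700 + £3,274,730 = £3,308,430
The violation was not negligent: no 40% increase.

£3,308,430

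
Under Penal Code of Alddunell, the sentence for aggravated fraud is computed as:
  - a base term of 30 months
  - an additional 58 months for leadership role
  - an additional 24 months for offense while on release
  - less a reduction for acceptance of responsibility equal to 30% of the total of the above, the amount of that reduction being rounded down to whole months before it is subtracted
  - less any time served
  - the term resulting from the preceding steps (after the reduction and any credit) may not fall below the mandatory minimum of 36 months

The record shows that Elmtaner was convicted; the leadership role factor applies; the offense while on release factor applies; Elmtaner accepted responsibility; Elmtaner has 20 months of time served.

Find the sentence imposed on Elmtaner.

Leadership role enhancement: +58 months
Offense while on release enhancement: +24 months
Adjusted term: 30 months + 58 months + 24 months = 112 months
Acceptance of responsibility reduction: 30% of 112 months = 33 months (rounded down)
After reduction: 112 − 33 = 79 months
Less time served: 79 months − 20 months = 59 months
Minimum 36 months: 59 months meets the minimum, no increase.

59 months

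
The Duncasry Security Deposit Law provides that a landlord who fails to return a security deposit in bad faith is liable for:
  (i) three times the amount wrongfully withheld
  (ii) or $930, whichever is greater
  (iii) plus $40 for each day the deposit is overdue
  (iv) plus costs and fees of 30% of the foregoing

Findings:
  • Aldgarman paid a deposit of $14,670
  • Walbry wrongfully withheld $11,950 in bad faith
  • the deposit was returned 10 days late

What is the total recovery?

Recovery: $47,125

Trebled: 3 × $11,950 = $35,850
Minimum $930: $35,850 meets the minimum, no increase.
Late-return penalty: 10 × $40 = $400
Damages plus late penalty: $35,850 + $400 = $36,250
Costs and fees: 30% of $36,250 = $10,875
Total recovery: $36,250 + $10,875 = $47,125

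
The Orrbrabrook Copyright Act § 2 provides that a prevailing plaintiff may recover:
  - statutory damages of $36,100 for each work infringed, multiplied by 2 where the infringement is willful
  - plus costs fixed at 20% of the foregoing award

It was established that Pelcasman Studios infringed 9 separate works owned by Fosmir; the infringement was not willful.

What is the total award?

Statutory damages: 9 × $36,100 = $324,900
Infringement not willful: no ×2 enhancement.
Costs: 20% of $324,900 = $64,980
Award plus costs: $324,900 + $64,980 = $389,880

$389,880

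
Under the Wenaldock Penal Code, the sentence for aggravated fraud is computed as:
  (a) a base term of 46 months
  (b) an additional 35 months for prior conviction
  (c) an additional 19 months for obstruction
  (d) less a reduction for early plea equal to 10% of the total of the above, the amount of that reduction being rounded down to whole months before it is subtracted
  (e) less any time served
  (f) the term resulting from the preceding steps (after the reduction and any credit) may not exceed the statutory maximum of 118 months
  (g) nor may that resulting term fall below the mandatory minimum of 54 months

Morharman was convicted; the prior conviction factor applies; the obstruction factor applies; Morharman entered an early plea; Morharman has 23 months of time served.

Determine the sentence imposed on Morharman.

67 months

Prior conviction enhancement: +35 months
Obstruction enhancement: +19 months
Adjusted term: 46 months + 35 months + 19 months = 100 months
Early plea reduction: 10% of 100 months = 10 months (rounded down)
After reduction: 100 − 10 = 90 months
Less time served: 90 months − 23 months = 67 months
Cap at 118 months: 67 months is within the cap, no reduction.
Minimum 54 months: 67 months meets the minimum, no increase.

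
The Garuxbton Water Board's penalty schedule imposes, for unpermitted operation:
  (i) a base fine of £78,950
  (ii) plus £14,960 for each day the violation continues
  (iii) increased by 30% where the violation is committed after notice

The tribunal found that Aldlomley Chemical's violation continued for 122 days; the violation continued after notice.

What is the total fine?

Per-day component: 122 × £14,960 = £1,825,120
Base plus per-day: £78,950 + £1,825,120 = £1,904,070
Enhancement: 30% of £1,904,070 = £571,221
Enhanced fine: £1,904,070 + £571,221 = £2,475,291

£2,475,291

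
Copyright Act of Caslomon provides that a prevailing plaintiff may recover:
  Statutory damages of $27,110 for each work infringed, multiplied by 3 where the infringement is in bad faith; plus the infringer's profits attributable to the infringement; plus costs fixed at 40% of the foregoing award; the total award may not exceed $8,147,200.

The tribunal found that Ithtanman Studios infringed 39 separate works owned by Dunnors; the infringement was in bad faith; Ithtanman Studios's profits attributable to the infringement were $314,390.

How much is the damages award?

Statutory damages: 39 × $27,110 = $1,057,290
Trebled: 3 × $1,057,290 = $3,171,870
Combined award: $3,171,870 + $314,390 = $3,486,260
Costs: 40% of $3,486,260 = $1,394,504
Award plus costs: $3,486,260 + $1,394,504 = $4,880,764
Cap at $8,147,200: $4,880,764 is within the cap, no reduction.

$4,880,764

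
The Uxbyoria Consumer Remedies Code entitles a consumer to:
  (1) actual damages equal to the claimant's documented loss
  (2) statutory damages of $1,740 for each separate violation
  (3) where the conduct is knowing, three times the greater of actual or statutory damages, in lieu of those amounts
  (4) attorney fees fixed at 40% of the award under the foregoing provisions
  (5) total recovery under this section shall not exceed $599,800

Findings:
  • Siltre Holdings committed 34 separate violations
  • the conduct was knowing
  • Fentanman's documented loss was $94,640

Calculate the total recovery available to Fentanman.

Statutory damages: 34 × $1,740 = $59,160
Greater of actual damages ($94,640) or statutory damages ($59,160): $94,640
Trebled: 3 × $94,640 = $283,920
Attorney fees: 40% of $283,920 = $113,568
Total before cap: $283,920 + $113,568 = $397,488
Cap at $599,800: $397,488 is within the cap, no reduction.

$397,488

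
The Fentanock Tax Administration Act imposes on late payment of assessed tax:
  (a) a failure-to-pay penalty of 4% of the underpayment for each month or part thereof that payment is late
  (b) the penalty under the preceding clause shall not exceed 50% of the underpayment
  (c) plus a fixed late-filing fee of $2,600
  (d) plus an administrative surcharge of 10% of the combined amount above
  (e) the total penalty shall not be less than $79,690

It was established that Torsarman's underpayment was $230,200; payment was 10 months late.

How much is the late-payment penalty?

$104,148

Accrued rate: 4% × 10 = 40%, capped at 50% → 40%
Failure-to-pay penalty: 40% of $230,200 = $92,080
Penalty before surcharge: $92,080 + $2,600 = $94,680
Administrative surcharge: 10% of $94,680 = $9,468
Total penalty: $94,680 + $9,468 = $104,148
Minimum $79,690: $104,148 meets the minimum, no increase.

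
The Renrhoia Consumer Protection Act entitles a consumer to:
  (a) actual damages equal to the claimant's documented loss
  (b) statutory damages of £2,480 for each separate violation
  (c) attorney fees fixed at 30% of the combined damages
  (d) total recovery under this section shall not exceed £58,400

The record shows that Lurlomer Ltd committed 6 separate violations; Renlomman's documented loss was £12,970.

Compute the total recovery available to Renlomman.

£36,205

Statutory damages: 6 × £2,480 = £14,880
Combined damages: £12,970 + £14,880 = £27,850
Attorney fees: 30% of £27,850 = £8,355
Total before cap: £27,850 + £8,355 = £36,205
Cap at £58,400: £36,205 is within the cap, no reduction.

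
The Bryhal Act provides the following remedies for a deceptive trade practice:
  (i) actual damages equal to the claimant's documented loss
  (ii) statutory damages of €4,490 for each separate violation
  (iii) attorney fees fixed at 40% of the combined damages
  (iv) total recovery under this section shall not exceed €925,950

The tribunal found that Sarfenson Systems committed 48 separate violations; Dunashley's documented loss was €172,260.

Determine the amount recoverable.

Statutory damages: 48 × €4,490 = €215,520
Combined damages: €172,260 + €215,520 = €387,780
Attorney fees: 40% of €387,780 = €155,112
Total before cap: €387,780 + €155,112 = €542,892
Cap at €925,950: €542,892 is within the cap, no reduction.

€542,892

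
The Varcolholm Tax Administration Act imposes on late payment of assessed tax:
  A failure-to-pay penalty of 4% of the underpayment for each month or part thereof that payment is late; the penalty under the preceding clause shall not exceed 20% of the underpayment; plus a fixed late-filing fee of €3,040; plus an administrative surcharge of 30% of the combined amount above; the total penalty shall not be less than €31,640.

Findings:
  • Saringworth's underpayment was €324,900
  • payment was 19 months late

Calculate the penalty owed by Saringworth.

Accrued rate: 4% × 19 = 76%, capped at 20% → 20%
Failure-to-pay penalty: 20% of €324,900 = €64,980
Penalty before surcharge: €64,980 + €3,040 = €68,020
Administrative surcharge: 30% of €68,020 = €20,406
Total penalty: €68,020 + €20,406 = €88,426
Minimum €31,640: €88,426 meets the minimum, no increase.

Penalty: €88,426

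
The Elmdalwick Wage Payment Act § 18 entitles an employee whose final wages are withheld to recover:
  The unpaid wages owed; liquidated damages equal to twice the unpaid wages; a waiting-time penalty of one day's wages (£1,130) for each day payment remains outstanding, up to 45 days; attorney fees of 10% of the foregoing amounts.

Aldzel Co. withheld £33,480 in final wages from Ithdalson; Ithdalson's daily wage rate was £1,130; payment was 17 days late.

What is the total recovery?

Doubled: 2 × £33,480 = £66,960
Penalty days: min(17, 45) = 17
Waiting-time penalty: 17 × £1,130 = £19,210
Subtotal: £33,480 + £66,960 + £19,210 = £119,650
Attorney fees: 10% of £119,650 = £11,965
Total award: £119,650 + £11,965 = £131,615

£131,615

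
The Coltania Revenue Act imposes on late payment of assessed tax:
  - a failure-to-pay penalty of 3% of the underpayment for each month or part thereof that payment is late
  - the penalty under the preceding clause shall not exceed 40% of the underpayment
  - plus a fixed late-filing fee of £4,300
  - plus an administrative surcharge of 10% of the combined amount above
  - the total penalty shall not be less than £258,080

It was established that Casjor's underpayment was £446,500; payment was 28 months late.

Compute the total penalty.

Accrued rate: 3% × 28 = 84%, capped at 40% → 40%
Failure-to-pay penalty: 40% of £446,500 = £178,600
Penalty before surcharge: £178,600 + £4,300 = £182,900
Administrative surcharge: 10% of £182,900 = £18,290
Total penalty: £182,900 + £18,290 = £201,190
Minimum £258,080: £201,190 is below the minimum → £258,080

£258,080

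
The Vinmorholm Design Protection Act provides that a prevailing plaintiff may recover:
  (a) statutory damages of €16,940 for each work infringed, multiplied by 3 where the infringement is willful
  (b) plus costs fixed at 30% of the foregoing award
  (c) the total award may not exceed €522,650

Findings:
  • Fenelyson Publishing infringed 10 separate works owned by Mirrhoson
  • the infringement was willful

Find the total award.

€522,650

Statutory damages: 10 × €16,940 = €169,400
Trebled: 3 × €169,400 = €508,200
Costs: 30% of €508,200 = €152,460
Award plus costs: €508,200 + €152,460 = €660,660
Cap at €522,650: €660,660 exceeds the cap → €522,650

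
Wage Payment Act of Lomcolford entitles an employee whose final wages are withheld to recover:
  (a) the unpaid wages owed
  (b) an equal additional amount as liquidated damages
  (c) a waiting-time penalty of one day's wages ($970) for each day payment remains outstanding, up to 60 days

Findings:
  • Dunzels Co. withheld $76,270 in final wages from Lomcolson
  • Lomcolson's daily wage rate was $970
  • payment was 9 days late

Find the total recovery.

$161,270

Liquidated damages (equal amount): $76,270
Penalty days: min(9, 60) = 9
Waiting-time penalty: 9 × $970 = $8,730
Total award: $76,270 + $76,270 + $8,730 = $161,270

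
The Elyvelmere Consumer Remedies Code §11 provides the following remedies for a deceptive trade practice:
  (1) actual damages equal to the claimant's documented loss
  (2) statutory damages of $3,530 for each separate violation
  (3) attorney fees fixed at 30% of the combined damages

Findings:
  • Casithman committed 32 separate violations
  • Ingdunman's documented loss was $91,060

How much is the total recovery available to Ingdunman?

Statutory damages: 32 × $3,530 = $112,960
Combined damages: $91,060 + $112,960 = $204,020
Attorney fees: 30% of $204,020 = $61,206
Total recovery: $204,020 + $61,206 = $265,226

Total recovery: $265,226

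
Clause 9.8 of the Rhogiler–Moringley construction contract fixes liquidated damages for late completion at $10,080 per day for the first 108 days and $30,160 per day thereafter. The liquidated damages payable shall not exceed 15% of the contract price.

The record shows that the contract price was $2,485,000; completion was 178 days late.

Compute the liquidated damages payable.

First 108 days: 108 × $10,080 = $1,088,640
Remaining days: (178 − 108) × $30,160 = $2,111,200
Accrued per-day damages: $1,088,640 + $2,111,200 = $3,199,840
Cap: 15% of $2,485,000 = $372,750
Cap at $372,750: $3,199,840 exceeds the cap → $372,750

Liquidated damages: $372,750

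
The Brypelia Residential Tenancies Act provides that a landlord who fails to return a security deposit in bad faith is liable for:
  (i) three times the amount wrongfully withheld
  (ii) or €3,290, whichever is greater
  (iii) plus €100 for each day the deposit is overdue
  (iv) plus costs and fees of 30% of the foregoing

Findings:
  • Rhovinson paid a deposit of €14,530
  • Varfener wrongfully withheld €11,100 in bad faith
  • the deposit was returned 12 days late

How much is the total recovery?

Trebled: 3 × €11,100 = €33,300
Minimum €3,290: €33,300 meets the minimum, no increase.
Late-return penalty: 12 × €100 = €1,200
Damages plus late penalty: €33,300 + €1,200 = €34,500
Costs and fees: 30% of €34,500 = €10,350
Total recovery: €34,500 + €10,350 = €44,850

€44,850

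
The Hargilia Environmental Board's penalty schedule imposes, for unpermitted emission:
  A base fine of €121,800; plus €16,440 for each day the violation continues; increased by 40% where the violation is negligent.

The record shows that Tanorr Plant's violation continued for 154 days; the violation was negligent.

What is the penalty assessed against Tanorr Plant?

Per-day component: 154 × €16,440 = €2,531,760
Base plus per-day: €121,800 + €2,531,760 = €2,653,560
Enhancement: 40% of €2,653,560 = €1,061,424
Enhanced fine: €2,653,560 + €1,061,424 = €3,714,984

Civil penalty: €3,714,984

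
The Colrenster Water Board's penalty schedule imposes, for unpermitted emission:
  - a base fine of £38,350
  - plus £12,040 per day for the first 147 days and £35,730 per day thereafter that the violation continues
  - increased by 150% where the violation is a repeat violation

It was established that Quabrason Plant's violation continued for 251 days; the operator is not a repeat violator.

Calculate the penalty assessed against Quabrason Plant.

First 147 days: 147 × £12,040 = £1,769,880
Remaining days: (251 − 147) × £35,730 = £3,715,920
Per-day component: £1,769,880 + £3,715,920 = £5,485,800
Base plus per-day: £38,350 + £5,485,800 = £5,524,150
The operator is not a repeat violator: no 150% increase.

£5,524,150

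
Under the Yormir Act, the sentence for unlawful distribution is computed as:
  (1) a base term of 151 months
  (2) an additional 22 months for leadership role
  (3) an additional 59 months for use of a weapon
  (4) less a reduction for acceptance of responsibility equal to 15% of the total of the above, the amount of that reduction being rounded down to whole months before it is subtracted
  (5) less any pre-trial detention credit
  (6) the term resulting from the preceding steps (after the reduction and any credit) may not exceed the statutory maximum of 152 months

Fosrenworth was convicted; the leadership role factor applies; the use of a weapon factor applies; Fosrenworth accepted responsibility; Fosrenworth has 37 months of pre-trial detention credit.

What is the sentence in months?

Leadership role enhancement: +22 months
Use of a weapon enhancement: +59 months
Adjusted term: 151 months + 22 months + 59 months = 232 months
Acceptance of responsibility reduction: 15% of 232 months = 34 months (rounded down)
After reduction: 232 − 34 = 198 months
Less pre-trial detention credit: 198 months − 37 months = 161 months
Cap at 152 months: 161 months exceeds the cap → 152 months

Sentence: 152 months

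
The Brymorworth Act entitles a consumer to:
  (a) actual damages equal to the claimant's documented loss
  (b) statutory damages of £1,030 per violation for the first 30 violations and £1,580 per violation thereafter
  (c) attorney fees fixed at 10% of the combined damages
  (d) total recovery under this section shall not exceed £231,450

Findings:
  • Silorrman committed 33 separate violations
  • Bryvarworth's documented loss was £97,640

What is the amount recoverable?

£146,608

First 30 violations: 30 × £1,030 = £30,900
Remaining violations: (33 − 30) × £1,580 = £4,740
Statutory damages: £30,900 + £4,740 = £35,640
Combined damages: £97,640 + £35,640 = £133,280
Attorney fees: 10% of £133,280 = £13,328
Total before cap: £133,280 + £13,328 = £146,608
Cap at £231,450: £146,608 is within the cap, no reduction.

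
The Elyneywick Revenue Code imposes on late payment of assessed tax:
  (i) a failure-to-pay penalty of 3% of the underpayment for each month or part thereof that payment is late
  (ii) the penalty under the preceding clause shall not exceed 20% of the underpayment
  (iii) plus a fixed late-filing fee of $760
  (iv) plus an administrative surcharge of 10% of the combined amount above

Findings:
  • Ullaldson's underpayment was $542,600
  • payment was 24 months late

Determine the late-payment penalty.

Accrued rate: 3% × 24 = 72%, capped at 20% → 20%
Failure-to-pay penalty: 20% of $542,600 = $108,520
Penalty before surcharge: $108,520 + $760 = $109,280
Administrative surcharge: 10% of $109,280 = $10,928
Total penalty: $109,280 + $10,928 = $120,208

$120,208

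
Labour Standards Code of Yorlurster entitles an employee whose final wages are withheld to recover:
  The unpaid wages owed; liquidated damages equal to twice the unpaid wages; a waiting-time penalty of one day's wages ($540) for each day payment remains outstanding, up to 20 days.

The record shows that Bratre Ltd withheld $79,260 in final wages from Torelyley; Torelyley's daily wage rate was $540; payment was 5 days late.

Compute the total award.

Doubled: 2 × $79,260 = $158,520
Penalty days: min(5, 20) = 5
Waiting-time penalty: 5 × $540 = $2,700
Total award: $79,260 + $158,520 + $2,700 = $240,480

$240,480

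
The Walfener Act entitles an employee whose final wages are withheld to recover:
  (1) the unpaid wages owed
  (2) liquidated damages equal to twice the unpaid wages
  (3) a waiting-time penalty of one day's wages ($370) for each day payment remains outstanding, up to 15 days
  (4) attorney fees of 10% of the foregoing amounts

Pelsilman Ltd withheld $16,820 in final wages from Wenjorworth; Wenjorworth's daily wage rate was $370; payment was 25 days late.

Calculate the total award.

$61,611

Doubled: 2 × $16,820 = $33,640
Penalty days: min(25, 15) = 15
Waiting-time penalty: 15 × $370 = $5,550
Subtotal: $16,820 + $33,640 + $5,550 = $56,010
Attorney fees: 10% of $56,010 = $5,601
Total award: $56,010 + $5,601 = $61,611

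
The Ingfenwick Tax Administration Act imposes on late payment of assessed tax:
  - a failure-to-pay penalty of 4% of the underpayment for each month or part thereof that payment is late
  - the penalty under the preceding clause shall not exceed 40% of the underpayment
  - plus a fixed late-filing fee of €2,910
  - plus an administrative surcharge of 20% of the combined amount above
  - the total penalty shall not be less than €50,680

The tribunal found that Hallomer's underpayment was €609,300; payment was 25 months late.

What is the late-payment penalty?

€295,956

Accrued rate: 4% × 25 = 100%, capped at 40% → 40%
Failure-to-pay penalty: 40% of €609,300 = €243,720
Penalty before surcharge: €243,720 + €2,910 = €246,630
Administrative surcharge: 20% of €246,630 = €49,326
Total penalty: €246,630 + €49,326 = €295,956
Minimum €50,680: €295,956 meets the minimum, no increase.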